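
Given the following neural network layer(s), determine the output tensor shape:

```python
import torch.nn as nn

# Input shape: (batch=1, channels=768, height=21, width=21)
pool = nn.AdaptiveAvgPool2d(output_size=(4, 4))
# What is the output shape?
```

Input: (1, 768, 21, 21) -> Output: (1, 768, 4, 4)

Answer: (1, 768, 4, 4)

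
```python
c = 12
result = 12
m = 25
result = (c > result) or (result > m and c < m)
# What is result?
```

Trace:
`c = 12` → c = 12
`result = 12` → result = 12
`m = 25` → m = 25
`result = (c > result) or (result > m and c < m)` → result = False
So result = False

Answer: False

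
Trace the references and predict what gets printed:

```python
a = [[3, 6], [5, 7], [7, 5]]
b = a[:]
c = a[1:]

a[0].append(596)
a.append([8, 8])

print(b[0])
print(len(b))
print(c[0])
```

Key concept: slice with nested mutation.
Step by step:
`a = [[3, 6], [5, 7], [7, 5]]` → a = [[3, 6], [5, 7], [7, 5]]
`b = a[:]` → b = [[3, 6], [5, 7], [7, 5]]
`c = a[1:]` → c = [[5, 7], [7, 5]]
`a[0].append(596)` → a = [[3, 6, 596], [5, 7], [7, 5]]; b = [[3, 6, 596], [5, 7], [7, 5]]
`a.append([8, 8])` → a = [[3, 6, 596], [5, 7], [7, 5], [8, 8]]
`print(b[0])` → prints [3, 6, 596]
`print(len(b))` → prints 3
`print(c[0])` → prints [5, 7]

Answer:
[3, 6, 596]
3
[5, 7]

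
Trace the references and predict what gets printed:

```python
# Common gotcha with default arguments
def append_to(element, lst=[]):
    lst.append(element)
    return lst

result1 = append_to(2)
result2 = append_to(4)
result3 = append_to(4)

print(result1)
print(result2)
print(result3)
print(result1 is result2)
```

Key concept: mutable default argument gotcha.
Step by step:
`result1 = append_to(2)` → result1 = [2]
`result2 = append_to(4)` → result1 = [2, 4] (same object as result2); result2 = [2, 4] (same object as result1)
`result3 = append_to(4)` → result1 = [2, 4, 4] (same object as result2, result3); result2 = [2, 4, 4] (same object as result1, result3); result3 = [2, 4, 4] (same object as result1, result2)
`print(result1)` → prints [2, 4, 4]
`print(result2)` → prints [2, 4, 4]
`print(result3)` → prints [2, 4, 4]
`print(result1 is result2)` → prints True

Answer:
[2, 4, 4]
[2, 4, 4]
[2, 4, 4]
True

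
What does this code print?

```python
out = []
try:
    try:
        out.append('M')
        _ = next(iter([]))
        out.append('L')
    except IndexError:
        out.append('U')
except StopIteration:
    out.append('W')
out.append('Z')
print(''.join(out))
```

Execution trace: 'M' (try body) → 'W' (outer except StopIteration) → 'Z' (after the try/except). Output: MWZ

Answer: MWZ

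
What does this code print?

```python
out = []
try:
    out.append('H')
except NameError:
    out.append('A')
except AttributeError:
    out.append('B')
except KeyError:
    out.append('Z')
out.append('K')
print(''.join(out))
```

Execution trace: 'H' (try body, no exception) → 'K' (after the try/except). Output: HK

Answer: HK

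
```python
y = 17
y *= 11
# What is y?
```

Trace:
`y = 17` → y = 17
`y *= 11` → y = 187
So y = 187

Answer: 187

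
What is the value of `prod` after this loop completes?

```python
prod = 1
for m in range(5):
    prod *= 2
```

2^5 = 32
`prod` takes the values: 1 → 2 → 4 → 8 → 16 → 32

Answer: 32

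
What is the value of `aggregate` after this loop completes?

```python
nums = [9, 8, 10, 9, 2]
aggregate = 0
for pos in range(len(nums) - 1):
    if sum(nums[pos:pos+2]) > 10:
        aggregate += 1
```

Count windows with sum > 10
`aggregate` takes the values: 0 → 1 → 2 → 3 → 4

Answer: 4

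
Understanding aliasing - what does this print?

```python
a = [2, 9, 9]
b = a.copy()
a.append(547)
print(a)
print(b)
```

Key concept: list.copy() creates independent copy.
Step by step:
`a = [2, 9, 9]` → a = [2, 9, 9]
`b = a.copy()` → b = [2, 9, 9]
`a.append(547)` → a = [2, 9, 9, 547]
`print(a)` → prints [2, 9, 9, 547]
`print(b)` → prints [2, 9, 9]

Answer:
[2, 9, 9, 547]
[2, 9, 9]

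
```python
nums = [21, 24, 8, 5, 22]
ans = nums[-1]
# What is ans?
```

Trace:
`nums = [21, 24, 8, 5, 22]` → nums = [21, 24, 8, 5, 22]
`ans = nums[-1]` → ans = 22
So ans = 22

Answer: 22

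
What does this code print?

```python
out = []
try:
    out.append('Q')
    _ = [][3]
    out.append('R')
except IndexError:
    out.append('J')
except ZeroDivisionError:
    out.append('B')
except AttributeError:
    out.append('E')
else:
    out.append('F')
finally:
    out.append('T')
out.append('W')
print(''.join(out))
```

Execution trace: 'Q' (try body) → 'J' (except IndexError) → 'T' (finally) → 'W' (after the try/except). Output: QJTW

Answer: QJTW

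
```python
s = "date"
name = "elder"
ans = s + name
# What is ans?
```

Trace:
`s = "date"` → s = 'date'
`name = "elder"` → name = 'elder'
`ans = s + name` → ans = 'dateelder'
So ans = 'dateelder'

Answer: 'dateelder'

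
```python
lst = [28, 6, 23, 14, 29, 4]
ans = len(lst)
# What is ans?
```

Trace:
`lst = [28, 6, 23, 14, 29, 4]` → lst = [28, 6, 23, 14, 29, 4]
`ans = len(lst)` → ans = 6
So ans = 6

Answer: 6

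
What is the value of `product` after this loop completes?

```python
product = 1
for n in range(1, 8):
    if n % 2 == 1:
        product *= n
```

Product of odd numbers 1 to 7
`product` takes the values: 1 → 3 → 15 → 105

Answer: 105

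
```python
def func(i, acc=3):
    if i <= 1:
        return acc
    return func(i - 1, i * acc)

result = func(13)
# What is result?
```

Accumulator trace (n, acc): (13, 3) -> (12, 39) -> (11, 468) -> (10, 5148) -> (9, 51480) -> (8, 463320) -> (7, 3706560) -> (6, 25945920) -> (5, 155675520) -> (4, 778377600) -> (3, 3113510400) -> (2, 9340531200) -> (1, 18681062400) -> return 18681062400

Answer: 18681062400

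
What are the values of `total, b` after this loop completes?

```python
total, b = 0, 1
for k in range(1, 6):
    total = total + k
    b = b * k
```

Sum and factorial of 1 to 5
`total, b` takes the values: (0, 1) → (1, 1) → (3, 1) → (3, 2) → (6, 2) → (6, 6) → (10, 6) → (10, 24) → (15, 24) → (15, 120)

Answer: 15, 120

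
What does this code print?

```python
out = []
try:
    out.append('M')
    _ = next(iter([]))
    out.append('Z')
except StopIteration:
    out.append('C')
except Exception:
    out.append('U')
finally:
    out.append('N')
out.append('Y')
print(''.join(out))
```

Execution trace: 'M' (try body) → 'C' (except StopIteration) → 'N' (finally) → 'Y' (after the try/except). Output: MCNY

Answer: MCNY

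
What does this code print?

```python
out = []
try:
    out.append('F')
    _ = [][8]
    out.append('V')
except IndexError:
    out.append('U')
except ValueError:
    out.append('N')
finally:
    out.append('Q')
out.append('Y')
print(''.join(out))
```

Execution trace: 'F' (try body) → 'U' (except IndexError) → 'Q' (finally) → 'Y' (after the try/except). Output: FUQY

Answer: FUQY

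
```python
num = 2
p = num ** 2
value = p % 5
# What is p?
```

Trace:
`num = 2` → num = 2
`p = num ** 2` → p = 4
`value = p % 5` → value = 4
So p = 4

Answer: 4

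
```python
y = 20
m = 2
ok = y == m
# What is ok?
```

Trace:
`y = 20` → y = 20
`m = 2` → m = 2
`ok = y == m` → ok = False
So ok = False

Answer: False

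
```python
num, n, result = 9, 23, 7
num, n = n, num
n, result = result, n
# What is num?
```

Trace:
`num, n, result = 9, 23, 7` → num = 9; n = 23; result = 7
`num, n = n, num` → num = 23; n = 9
`n, result = result, n` → n = 7; result = 9
So num = 23

Answer: 23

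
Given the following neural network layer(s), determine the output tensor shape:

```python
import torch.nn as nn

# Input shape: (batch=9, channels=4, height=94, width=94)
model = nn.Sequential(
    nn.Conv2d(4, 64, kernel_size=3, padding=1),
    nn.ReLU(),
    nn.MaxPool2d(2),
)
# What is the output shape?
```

Input: (9, 4, 94, 94) -> after Conv2d: (9, 64, 94, 94) -> after ReLU: (9, 64, 94, 94) -> Output: (9, 64, 47, 47)

Answer: (9, 64, 47, 47)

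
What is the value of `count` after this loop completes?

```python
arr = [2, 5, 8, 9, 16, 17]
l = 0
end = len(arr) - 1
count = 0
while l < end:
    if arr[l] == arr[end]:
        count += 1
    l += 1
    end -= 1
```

Count matching pairs from ends
`count` takes the values: 0

Answer: 0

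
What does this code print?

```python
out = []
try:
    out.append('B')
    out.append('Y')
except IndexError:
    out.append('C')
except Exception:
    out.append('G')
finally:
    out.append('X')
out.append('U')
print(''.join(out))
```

Execution trace: 'B' (try body) → 'Y' (try body, no exception) → 'X' (finally) → 'U' (after the try/except). Output: BYXU

Answer: BYXU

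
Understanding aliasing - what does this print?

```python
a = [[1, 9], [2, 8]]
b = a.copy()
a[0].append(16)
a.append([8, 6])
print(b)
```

Key concept: shallow copy with nested lists.
Step by step:
`a = [[1, 9], [2, 8]]` → a = [[1, 9], [2, 8]]
`b = a.copy()` → b = [[1, 9], [2, 8]]
`a[0].append(16)` → a = [[1, 9, 16], [2, 8]]; b = [[1, 9, 16], [2, 8]]
`a.append([8, 6])` → a = [[1, 9, 16], [2, 8], [8, 6]]
`print(b)` → prints [[1, 9, 16], [2, 8]]

Answer: [[1, 9, 16], [2, 8]]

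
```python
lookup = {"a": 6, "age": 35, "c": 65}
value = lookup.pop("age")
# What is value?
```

Trace:
`lookup = {"a": 6, "age": 35, "c": 65}` → lookup = {'a': 6, 'age': 35, 'c': 65}
`value = lookup.pop("age")` → lookup = {'a': 6, 'c': 65}; value = 35
So value = 35

Answer: 35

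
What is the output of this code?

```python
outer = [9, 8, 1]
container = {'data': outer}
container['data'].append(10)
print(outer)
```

Key concept: dict holds reference to list.
Step by step:
`outer = [9, 8, 1]` → outer = [9, 8, 1]
`container = {'data': outer}` → container = {'data': [9, 8, 1]}
`container['data'].append(10)` → outer = [9, 8, 1, 10]; container = {'data': [9, 8, 1, 10]}
`print(outer)` → prints [9, 8, 1, 10]

Answer: [9, 8, 1, 10]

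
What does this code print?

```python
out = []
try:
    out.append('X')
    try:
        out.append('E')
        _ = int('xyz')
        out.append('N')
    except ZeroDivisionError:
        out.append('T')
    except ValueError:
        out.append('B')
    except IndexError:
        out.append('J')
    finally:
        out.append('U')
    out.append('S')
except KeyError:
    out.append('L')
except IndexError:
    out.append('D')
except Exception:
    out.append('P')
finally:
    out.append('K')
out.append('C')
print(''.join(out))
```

Execution trace: 'X' (try body) → 'E' (inner try body) → 'B' (inner except ValueError) → 'U' (inner finally) → 'S' (try body, no exception) → 'K' (finally) → 'C' (after the try/except). Output: XEBUSKC

Answer: XEBUSKC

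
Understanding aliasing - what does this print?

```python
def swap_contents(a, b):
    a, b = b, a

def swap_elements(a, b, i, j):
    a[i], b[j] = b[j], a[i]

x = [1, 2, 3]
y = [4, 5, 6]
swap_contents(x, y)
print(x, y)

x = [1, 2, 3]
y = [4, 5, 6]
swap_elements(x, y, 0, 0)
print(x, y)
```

Key concept: parameter rebinding vs mutation.
Step by step:
`x = [1, 2, 3]` → x = [1, 2, 3]
`y = [4, 5, 6]` → y = [4, 5, 6]
`swap_contents(x, y)` → no visible change to tracked variables
`print(x, y)` → prints [1, 2, 3] [4, 5, 6]
`x = [1, 2, 3]` → x = [1, 2, 3]
`y = [4, 5, 6]` → y = [4, 5, 6]
`swap_elements(x, y, 0, 0)` → x = [4, 2, 3]; y = [1, 5, 6]
`print(x, y)` → prints [4, 2, 3] [1, 5, 6]

Answer:
[1, 2, 3] [4, 5, 6]
[4, 2, 3] [1, 5, 6]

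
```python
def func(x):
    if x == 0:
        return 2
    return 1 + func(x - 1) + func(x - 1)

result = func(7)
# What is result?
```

func(x) = 1 + 2·func(x-1), func(0)=2. Closed form: (2+1)·2^7 - 1 = 383.

Answer: 383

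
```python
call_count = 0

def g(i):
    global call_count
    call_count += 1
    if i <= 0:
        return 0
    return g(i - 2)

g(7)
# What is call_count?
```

Linear recursion stepping by 2: 5 calls from i=7 down to ≤0.

Answer: 5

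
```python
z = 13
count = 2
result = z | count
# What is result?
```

Trace:
`z = 13` → z = 13
`count = 2` → count = 2
`result = z | count` → result = 15
So result = 15

Answer: 15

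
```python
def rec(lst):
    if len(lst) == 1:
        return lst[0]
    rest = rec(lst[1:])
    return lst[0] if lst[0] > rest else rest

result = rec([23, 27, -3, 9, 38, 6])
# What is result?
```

Recursive max over [23, 27, -3, 9, 38, 6] = 38

Answer: 38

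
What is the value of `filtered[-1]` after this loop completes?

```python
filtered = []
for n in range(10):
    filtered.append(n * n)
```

Last element of squares 0 to 9
`filtered` takes the values: [] → [0] → [0, 1] → [0, 1, 4] → [0, 1, 4, 9] → [0, 1, 4, 9, 16] → [0, 1, 4, 9, 16, 25] → [0, 1, 4, 9, 16, 25, 36] → [0, 1, 4, 9, 16, 25, 36, 49] → [0, 1, 4, 9, 16, 25, 36, 49, 64] → [0, 1, 4, 9, 16, 25, 36, 49, 64, 81]
So `filtered[-1]` = 81

Answer: 81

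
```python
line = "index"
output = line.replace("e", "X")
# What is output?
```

Trace:
`line = "index"` → line = 'index'
`output = line.replace("e", "X")` → output = 'indXx'
So output = 'indXx'

Answer: 'indXx'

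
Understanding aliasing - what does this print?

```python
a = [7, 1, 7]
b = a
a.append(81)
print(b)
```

Key concept: basic list aliasing.
Step by step:
`a = [7, 1, 7]` → a = [7, 1, 7]
`b = a` → b = [7, 1, 7] (same object as a)
`a.append(81)` → a = [7, 1, 7, 81] (same object as b); b = [7, 1, 7, 81] (same object as a)
`print(b)` → prints [7, 1, 7, 81]

Answer: [7, 1, 7, 81]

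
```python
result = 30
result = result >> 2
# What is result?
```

Trace:
`result = 30` → result = 30
`result = result >> 2` → result = 7
So result = 7

Answer: 7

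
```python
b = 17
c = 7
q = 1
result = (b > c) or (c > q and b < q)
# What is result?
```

Trace:
`b = 17` → b = 17
`c = 7` → c = 7
`q = 1` → q = 1
`result = (b > c) or (c > q and b < q)` → result = True
So result = True

Answer: True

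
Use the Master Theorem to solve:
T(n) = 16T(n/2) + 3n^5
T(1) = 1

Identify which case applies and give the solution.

a=16, b=2, f(n)=3n^5. log_2(16) = 4. Since c=5 > 4 and the regularity condition holds (16(n/2)^5 = (16/2^5)n^5 with 16/2^5 < 1), Case 3 applies: T(n) = Θ(f(n)) = O(n^5).

Answer: O(n^5) - Case 3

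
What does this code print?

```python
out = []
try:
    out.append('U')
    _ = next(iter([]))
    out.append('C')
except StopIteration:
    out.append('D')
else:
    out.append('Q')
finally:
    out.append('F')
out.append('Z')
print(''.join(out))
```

Execution trace: 'U' (try body) → 'D' (except StopIteration) → 'F' (finally) → 'Z' (after the try/except). Output: UDFZ

Answer: UDFZ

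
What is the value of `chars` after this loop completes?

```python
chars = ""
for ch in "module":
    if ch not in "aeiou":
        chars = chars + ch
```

Remove vowels from 'module'
`chars` takes the values: "" → "m" → "md" → "mdl"

Answer: "mdl"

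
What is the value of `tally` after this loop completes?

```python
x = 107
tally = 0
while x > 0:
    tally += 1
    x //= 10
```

Count digits by repeated division by 10
`tally` takes the values: 0 → 1 → 2 → 3

Answer: 3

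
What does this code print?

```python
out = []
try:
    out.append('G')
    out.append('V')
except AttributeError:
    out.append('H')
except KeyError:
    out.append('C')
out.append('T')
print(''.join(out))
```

Execution trace: 'G' (try body) → 'V' (try body, no exception) → 'T' (after the try/except). Output: GVT

Answer: GVT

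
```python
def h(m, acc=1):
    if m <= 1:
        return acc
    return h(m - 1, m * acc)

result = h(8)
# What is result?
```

Accumulator trace (n, acc): (8, 1) -> (7, 8) -> (6, 56) -> (5, 336) -> (4, 1680) -> (3, 6720) -> (2, 20160) -> (1, 40320) -> return 40320

Answer: 40320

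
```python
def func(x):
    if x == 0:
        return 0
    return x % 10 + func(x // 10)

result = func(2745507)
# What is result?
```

Sum of digits of 2745507: 7 + 0 + 5 + 5 + 4 + 7 + 2 = 30

Answer: 30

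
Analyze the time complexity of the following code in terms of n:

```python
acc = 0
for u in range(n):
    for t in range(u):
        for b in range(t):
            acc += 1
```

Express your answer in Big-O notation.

Each loop level contributes: n × n × n. Multiplying the contributions gives O(n^3).

Answer: O(n^3)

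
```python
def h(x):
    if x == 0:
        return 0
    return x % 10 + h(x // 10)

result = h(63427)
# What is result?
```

Sum of digits of 63427: 7 + 2 + 4 + 3 + 6 = 22

Answer: 22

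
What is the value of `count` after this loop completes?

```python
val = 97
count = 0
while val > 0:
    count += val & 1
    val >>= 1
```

Count set bits in 97 (binary: 0b1100001)
`count` takes the values: 0 → 1 → 2 → 3

Answer: 3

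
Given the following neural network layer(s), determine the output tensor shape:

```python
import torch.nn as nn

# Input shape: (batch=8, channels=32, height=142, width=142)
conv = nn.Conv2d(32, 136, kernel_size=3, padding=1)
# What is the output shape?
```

Input: (8, 32, 142, 142) -> Output: (8, 136, 142, 142)

Answer: (8, 136, 142, 142)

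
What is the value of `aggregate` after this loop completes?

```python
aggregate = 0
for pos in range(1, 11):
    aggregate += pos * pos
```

Sum of squares 1² to 10² = 385
`aggregate` takes the values: 0 → 1 → 5 → 14 → 30 → 55 → 91 → 140 → 204 → 285 → 385

Answer: 385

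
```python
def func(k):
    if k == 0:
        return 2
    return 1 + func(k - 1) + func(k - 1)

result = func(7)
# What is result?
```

func(k) = 1 + 2·func(k-1), func(0)=2. Closed form: (2+1)·2^7 - 1 = 383.

Answer: 383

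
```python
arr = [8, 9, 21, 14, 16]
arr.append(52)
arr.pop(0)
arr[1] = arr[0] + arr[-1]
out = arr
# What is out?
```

Trace:
`arr = [8, 9, 21, 14, 16]` → arr = [8, 9, 21, 14, 16]
`arr.append(52)` → arr = [8, 9, 21, 14, 16, 52]
`arr.pop(0)` → arr = [9, 21, 14, 16, 52]
`arr[1] = arr[0] + arr[-1]` → arr = [9, 61, 14, 16, 52]
`out = arr` → out = [9, 61, 14, 16, 52]
So out = [9, 61, 14, 16, 52]

Answer: [9, 61, 14, 16, 52]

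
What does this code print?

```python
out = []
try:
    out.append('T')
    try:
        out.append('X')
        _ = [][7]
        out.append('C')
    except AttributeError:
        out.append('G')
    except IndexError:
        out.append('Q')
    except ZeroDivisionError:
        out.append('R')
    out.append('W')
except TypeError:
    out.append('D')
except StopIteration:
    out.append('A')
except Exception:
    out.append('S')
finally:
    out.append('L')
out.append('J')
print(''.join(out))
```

Execution trace: 'T' (try body) → 'X' (inner try body) → 'Q' (inner except IndexError) → 'W' (try body, no exception) → 'L' (finally) → 'J' (after the try/except). Output: TXQWLJ

Answer: TXQWLJ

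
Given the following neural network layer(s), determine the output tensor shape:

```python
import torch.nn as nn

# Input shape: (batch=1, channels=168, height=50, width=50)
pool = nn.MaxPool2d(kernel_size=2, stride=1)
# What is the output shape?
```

Input: (1, 168, 50, 50) -> Output: (1, 168, 49, 49)

Answer: (1, 168, 49, 49)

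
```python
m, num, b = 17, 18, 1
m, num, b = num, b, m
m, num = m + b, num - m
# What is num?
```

Trace:
`m, num, b = 17, 18, 1` → m = 17; num = 18; b = 1
`m, num, b = num, b, m` → m = 18; num = 1; b = 17
`m, num = m + b, num - m` → m = 35; num = -17
So num = -17

Answer: -17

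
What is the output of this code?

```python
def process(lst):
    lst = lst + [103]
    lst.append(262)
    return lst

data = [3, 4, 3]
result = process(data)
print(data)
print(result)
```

Key concept: rebinding parameter vs mutation.
Step by step:
`data = [3, 4, 3]` → data = [3, 4, 3]
`result = process(data)` → result = [3, 4, 3, 103, 262]
`print(data)` → prints [3, 4, 3]
`print(result)` → prints [3, 4, 3, 103, 262]

Answer:
[3, 4, 3]
[3, 4, 3, 103, 262]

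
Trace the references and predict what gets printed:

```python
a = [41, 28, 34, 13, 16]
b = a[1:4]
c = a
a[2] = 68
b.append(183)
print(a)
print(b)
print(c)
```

Key concept: slice vs alias.
Step by step:
`a = [41, 28, 34, 13, 16]` → a = [41, 28, 34, 13, 16]
`b = a[1:4]` → b = [28, 34, 13]
`c = a` → c = [41, 28, 34, 13, 16] (same object as a)
`a[2] = 68` → a = [41, 28, 68, 13, 16] (same object as c); c = [41, 28, 68, 13, 16] (same object as a)
`b.append(183)` → b = [28, 34, 13, 183]
`print(a)` → prints [41, 28, 68, 13, 16]
`print(b)` → prints [28, 34, 13, 183]
`print(c)` → prints [41, 28, 68, 13, 16]

Answer:
[41, 28, 68, 13, 16]
[28, 34, 13, 183]
[41, 28, 68, 13, 16]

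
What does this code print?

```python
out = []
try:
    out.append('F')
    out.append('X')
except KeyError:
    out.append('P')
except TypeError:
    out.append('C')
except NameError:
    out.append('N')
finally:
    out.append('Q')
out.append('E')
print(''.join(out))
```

Execution trace: 'F' (try body) → 'X' (try body, no exception) → 'Q' (finally) → 'E' (after the try/except). Output: FXQE

Answer: FXQE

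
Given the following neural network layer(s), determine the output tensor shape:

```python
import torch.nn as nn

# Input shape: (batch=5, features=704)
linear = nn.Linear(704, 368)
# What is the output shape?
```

Input: (5, 704) -> Output: (5, 368)

Answer: (5, 368)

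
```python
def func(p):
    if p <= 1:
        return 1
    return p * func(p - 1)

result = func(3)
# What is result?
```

func(3) = 3 * 2 * 1 = 6

Answer: 6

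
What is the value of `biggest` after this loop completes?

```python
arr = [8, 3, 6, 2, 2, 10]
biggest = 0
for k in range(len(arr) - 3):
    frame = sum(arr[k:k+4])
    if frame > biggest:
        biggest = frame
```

Max sum of 4-element window in [8, 3, 6, 2, 2, 10]
`biggest` takes the values: 0 → 19 → 20

Answer: 20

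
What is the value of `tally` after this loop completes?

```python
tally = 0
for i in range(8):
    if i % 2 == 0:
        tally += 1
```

Count numbers divisible by 2 in range(8)
`tally` takes the values: 0 → 1 → 2 → 3 → 4

Answer: 4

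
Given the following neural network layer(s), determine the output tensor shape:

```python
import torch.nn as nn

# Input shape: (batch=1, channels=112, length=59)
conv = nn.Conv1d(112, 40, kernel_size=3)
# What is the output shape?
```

Input: (1, 112, 59) -> Output: (1, 40, 57)

Answer: (1, 40, 57)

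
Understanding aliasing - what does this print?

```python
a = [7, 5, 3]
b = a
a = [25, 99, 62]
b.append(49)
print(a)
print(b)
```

Key concept: rebinding vs mutation: a is rebound to a new list, b still points at the original.
Step by step:
`a = [7, 5, 3]` → a = [7, 5, 3]
`b = a` → b = [7, 5, 3] (same object as a)
`a = [25, 99, 62]` → a = [25, 99, 62]
`b.append(49)` → b = [7, 5, 3, 49]
`print(a)` → prints [25, 99, 62]
`print(b)` → prints [7, 5, 3, 49]

Answer:
[25, 99, 62]
[7, 5, 3, 49]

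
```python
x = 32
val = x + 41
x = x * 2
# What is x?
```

Trace:
`x = 32` → x = 32
`val = x + 41` → val = 73
`x = x * 2` → x = 64
So x = 64

Answer: 64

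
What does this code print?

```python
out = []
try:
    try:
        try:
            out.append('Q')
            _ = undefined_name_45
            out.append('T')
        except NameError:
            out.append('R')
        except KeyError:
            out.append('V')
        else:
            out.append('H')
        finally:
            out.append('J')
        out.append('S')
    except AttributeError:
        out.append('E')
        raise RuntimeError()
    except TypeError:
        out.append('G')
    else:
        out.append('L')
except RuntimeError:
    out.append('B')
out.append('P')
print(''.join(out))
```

Execution trace: 'Q' (inner try body) → 'R' (inner except NameError) → 'J' (inner finally) → 'S' (try body, no exception) → 'L' (else) → 'P' (after the try/except). Output: QRJSLP

Answer: QRJSLP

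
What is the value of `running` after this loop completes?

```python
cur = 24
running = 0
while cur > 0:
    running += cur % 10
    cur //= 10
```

Sum digits of 24
`running` takes the values: 0 → 4 → 6

Answer: 6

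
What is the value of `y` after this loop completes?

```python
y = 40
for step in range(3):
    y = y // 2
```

Halve 3 times: 40 // 2^3 = 5
`y` takes the values: 40 → 20 → 10 → 5

Answer: 5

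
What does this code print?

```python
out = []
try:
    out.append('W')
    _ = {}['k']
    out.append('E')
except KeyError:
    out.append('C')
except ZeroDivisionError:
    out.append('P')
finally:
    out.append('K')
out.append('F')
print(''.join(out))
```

Execution trace: 'W' (try body) → 'C' (except KeyError) → 'K' (finally) → 'F' (after the try/except). Output: WCKF

Answer: WCKF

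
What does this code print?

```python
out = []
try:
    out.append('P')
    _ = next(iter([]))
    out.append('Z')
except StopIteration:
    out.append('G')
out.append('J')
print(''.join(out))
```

Execution trace: 'P' (try body) → 'G' (except StopIteration) → 'J' (after the try/except). Output: PGJ

Answer: PGJ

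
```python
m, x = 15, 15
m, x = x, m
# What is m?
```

Trace:
`m, x = 15, 15` → m = 15; x = 15
`m, x = x, m` → m = 15; x = 15
So m = 15

Answer: 15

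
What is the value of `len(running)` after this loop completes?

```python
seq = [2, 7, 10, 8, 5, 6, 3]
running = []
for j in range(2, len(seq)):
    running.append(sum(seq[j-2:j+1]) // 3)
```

Number of 3-element averages
`running` takes the values: [] → [6] → [6, 8] → [6, 8, 7] → [6, 8, 7, 6] → [6, 8, 7, 6, 4]
So `len(running)` = 5

Answer: 5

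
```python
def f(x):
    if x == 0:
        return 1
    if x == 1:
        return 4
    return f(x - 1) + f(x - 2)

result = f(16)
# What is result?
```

Build up from base cases: f(0)=1, f(1)=4, f(2)=5, f(3)=9, f(4)=14, f(5)=23, f(6)=37, ..., f(16)=4558

Answer: 4558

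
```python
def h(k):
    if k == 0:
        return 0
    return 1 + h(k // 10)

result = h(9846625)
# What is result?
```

Count of digits of 9846625: 7

Answer: 7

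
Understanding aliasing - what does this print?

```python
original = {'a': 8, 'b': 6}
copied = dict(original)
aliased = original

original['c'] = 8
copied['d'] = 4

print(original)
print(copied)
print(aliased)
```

Key concept: dict() creates copy, assignment creates alias.
Step by step:
`original = {'a': 8, 'b': 6}` → original = {'a': 8, 'b': 6}
`copied = dict(original)` → copied = {'a': 8, 'b': 6}
`aliased = original` → aliased = {'a': 8, 'b': 6} (same object as original)
`original['c'] = 8` → original = {'a': 8, 'b': 6, 'c': 8} (same object as aliased); aliased = {'a': 8, 'b': 6, 'c': 8} (same object as original)
`copied['d'] = 4` → copied = {'a': 8, 'b': 6, 'd': 4}
`print(original)` → prints {'a': 8, 'b': 6, 'c': 8}
`print(copied)` → prints {'a': 8, 'b': 6, 'd': 4}
`print(aliased)` → prints {'a': 8, 'b': 6, 'c': 8}

Answer:
{'a': 8, 'b': 6, 'c': 8}
{'a': 8, 'b': 6, 'd': 4}
{'a': 8, 'b': 6, 'c': 8}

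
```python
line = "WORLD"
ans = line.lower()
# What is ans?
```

Trace:
`line = "WORLD"` → line = 'WORLD'
`ans = line.lower()` → ans = 'world'
So ans = 'world'

Answer: 'world'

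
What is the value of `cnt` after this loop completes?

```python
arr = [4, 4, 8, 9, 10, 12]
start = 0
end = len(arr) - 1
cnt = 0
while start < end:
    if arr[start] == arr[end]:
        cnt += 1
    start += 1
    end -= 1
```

Count matching pairs from ends
`cnt` takes the values: 0

Answer: 0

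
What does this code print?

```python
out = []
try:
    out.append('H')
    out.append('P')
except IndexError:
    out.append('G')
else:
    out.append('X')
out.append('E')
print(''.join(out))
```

Execution trace: 'H' (try body) → 'P' (try body, no exception) → 'X' (else) → 'E' (after the try/except). Output: HPXE

Answer: HPXE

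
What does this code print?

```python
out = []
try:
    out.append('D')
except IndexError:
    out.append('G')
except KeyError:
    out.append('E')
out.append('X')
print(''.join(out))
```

Execution trace: 'D' (try body, no exception) → 'X' (after the try/except). Output: DX

Answer: DX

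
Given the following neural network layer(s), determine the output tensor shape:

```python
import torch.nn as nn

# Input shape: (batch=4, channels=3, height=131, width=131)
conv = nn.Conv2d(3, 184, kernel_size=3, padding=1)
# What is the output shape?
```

Input: (4, 3, 131, 131) -> Output: (4, 184, 131, 131)

Answer: (4, 184, 131, 131)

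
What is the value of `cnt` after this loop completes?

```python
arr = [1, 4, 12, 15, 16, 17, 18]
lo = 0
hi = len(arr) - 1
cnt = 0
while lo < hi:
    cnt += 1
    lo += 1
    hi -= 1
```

Iterations until pointers meet (list length 7)
`cnt` takes the values: 0 → 1 → 2 → 3

Answer: 3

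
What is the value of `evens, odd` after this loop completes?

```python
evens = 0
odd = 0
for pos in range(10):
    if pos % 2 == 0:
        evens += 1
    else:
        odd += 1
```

Count evens and odds in range(10)
`evens, odd` takes the values: (0, 0) → (1, 0) → (1, 1) → (2, 1) → (2, 2) → (3, 2) → (3, 3) → (4, 3) → (4, 4) → (5, 4) → (5, 5)

Answer: 5, 5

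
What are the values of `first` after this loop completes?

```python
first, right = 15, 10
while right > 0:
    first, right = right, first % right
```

GCD of 15 and 10
`first` takes the values: 15 → 10 → 5

Answer: 5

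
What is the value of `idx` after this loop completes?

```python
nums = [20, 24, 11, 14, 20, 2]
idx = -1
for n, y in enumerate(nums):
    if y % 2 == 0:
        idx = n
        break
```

First even number index in [20, 24, 11, 14, 20, 2]
`idx` takes the values: -1 → 0

Answer: 0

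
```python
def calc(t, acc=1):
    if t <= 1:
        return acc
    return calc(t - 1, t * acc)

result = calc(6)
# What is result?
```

Accumulator trace (n, acc): (6, 1) -> (5, 6) -> (4, 30) -> (3, 120) -> (2, 360) -> (1, 720) -> return 720

Answer: 720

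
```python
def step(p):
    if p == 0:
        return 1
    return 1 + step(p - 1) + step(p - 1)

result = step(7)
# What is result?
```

step(p) = 1 + 2·step(p-1), step(0)=1. Closed form: (1+1)·2^7 - 1 = 255.

Answer: 255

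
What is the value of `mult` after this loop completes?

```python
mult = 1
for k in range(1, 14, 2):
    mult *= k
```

Product of 1, 3, 5, ... up to 13
`mult` takes the values: 1 → 3 → 15 → 105 → 945 → 10395 → 135135

Answer: 135135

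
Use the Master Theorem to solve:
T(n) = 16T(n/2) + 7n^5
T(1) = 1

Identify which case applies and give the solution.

a=16, b=2, f(n)=7n^5. log_2(16) = 4. Since c=5 > 4 and the regularity condition holds (16(n/2)^5 = (16/2^5)n^5 with 16/2^5 < 1), Case 3 applies: T(n) = Θ(f(n)) = O(n^5).

Answer: O(n^5) - Case 3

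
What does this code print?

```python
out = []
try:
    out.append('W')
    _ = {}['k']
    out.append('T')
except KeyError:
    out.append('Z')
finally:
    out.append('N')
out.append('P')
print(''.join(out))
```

Execution trace: 'W' (try body) → 'Z' (except KeyError) → 'N' (finally) → 'P' (after the try/except). Output: WZNP

Answer: WZNP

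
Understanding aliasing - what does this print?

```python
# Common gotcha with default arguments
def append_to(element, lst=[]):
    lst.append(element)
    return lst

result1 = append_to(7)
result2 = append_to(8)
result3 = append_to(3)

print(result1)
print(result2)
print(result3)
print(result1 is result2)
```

Key concept: mutable default argument gotcha.
Step by step:
`result1 = append_to(7)` → result1 = [7]
`result2 = append_to(8)` → result1 = [7, 8] (same object as result2); result2 = [7, 8] (same object as result1)
`result3 = append_to(3)` → result1 = [7, 8, 3] (same object as result2, result3); result2 = [7, 8, 3] (same object as result1, result3); result3 = [7, 8, 3] (same object as result1, result2)
`print(result1)` → prints [7, 8, 3]
`print(result2)` → prints [7, 8, 3]
`print(result3)` → prints [7, 8, 3]
`print(result1 is result2)` → prints True

Answer:
[7, 8, 3]
[7, 8, 3]
[7, 8, 3]
True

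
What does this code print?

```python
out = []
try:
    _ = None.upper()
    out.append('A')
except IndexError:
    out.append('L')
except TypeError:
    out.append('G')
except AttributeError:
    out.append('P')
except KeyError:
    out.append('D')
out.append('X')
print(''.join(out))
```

Execution trace: 'P' (except AttributeError) → 'X' (after the try/except). Output: PX

Answer: PX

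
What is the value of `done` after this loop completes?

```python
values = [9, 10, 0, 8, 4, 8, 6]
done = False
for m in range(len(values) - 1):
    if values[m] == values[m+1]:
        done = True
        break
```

Check consecutive duplicates in [9, 10, 0, 8, 4, 8, 6]
`done` takes the values: False

Answer: False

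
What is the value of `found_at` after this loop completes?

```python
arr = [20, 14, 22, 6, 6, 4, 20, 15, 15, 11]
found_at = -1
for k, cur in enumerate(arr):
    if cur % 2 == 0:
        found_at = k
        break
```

First even number index in [20, 14, 22, 6, 6, 4, 20, 15, 15, 11]
`found_at` takes the values: -1 → 0

Answer: 0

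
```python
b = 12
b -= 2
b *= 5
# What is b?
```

Trace:
`b = 12` → b = 12
`b -= 2` → b = 10
`b *= 5` → b = 50
So b = 50

Answer: 50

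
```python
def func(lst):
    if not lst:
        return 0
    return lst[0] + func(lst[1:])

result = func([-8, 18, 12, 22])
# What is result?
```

(-8) + 18 + 12 + 22 + 0 = 44

Answer: 44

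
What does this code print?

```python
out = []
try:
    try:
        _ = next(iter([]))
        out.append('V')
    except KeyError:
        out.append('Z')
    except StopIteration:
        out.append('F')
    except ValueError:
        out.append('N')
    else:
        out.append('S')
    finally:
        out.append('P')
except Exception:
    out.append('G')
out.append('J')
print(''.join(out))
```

Execution trace: 'F' (inner except StopIteration) → 'P' (inner finally) → 'J' (after the try/except). Output: FPJ

Answer: FPJ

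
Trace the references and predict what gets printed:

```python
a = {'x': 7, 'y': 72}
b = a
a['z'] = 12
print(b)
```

Key concept: dict aliasing.
Step by step:
`a = {'x': 7, 'y': 72}` → a = {'x': 7, 'y': 72}
`b = a` → b = {'x': 7, 'y': 72} (same object as a)
`a['z'] = 12` → a = {'x': 7, 'y': 72, 'z': 12} (same object as b); b = {'x': 7, 'y': 72, 'z': 12} (same object as a)
`print(b)` → prints {'x': 7, 'y': 72, 'z': 12}

Answer: {'x': 7, 'y': 72, 'z': 12}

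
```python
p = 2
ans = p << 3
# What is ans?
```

Trace:
`p = 2` → p = 2
`ans = p << 3` → ans = 16
So ans = 16

Answer: 16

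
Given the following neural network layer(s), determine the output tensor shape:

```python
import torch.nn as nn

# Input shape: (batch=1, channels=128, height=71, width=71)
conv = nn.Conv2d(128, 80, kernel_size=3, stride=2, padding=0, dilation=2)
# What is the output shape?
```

Input: (1, 128, 71, 71) -> Output: (1, 80, 34, 34)

Answer: (1, 80, 34, 34)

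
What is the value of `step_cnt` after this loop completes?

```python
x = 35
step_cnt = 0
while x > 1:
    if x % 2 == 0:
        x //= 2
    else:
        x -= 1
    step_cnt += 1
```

Steps to reduce 35 to 1
`step_cnt` takes the values: 0 → 1 → 2 → 3 → 4 → 5 → 6 → 7

Answer: 7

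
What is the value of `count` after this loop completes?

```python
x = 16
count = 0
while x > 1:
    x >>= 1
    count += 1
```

Count right shifts until 1
`count` takes the values: 0 → 1 → 2 → 3 → 4

Answer: 4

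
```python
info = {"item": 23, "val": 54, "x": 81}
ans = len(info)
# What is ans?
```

Trace:
`info = {"item": 23, "val": 54, "x": 81}` → info = {'item': 23, 'val': 54, 'x': 81}
`ans = len(info)` → ans = 3
So ans = 3

Answer: 3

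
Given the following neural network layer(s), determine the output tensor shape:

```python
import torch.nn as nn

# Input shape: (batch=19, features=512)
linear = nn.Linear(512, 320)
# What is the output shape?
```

Input: (19, 512) -> Output: (19, 320)

Answer: (19, 320)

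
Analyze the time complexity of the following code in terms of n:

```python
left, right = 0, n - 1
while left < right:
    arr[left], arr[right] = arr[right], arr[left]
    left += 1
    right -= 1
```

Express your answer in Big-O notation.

This is In-place array reversal. Time complexity: O(n).

Answer: O(n)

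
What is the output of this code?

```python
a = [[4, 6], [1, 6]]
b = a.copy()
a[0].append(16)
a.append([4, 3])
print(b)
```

Key concept: shallow copy with nested lists.
Step by step:
`a = [[4, 6], [1, 6]]` → a = [[4, 6], [1, 6]]
`b = a.copy()` → b = [[4, 6], [1, 6]]
`a[0].append(16)` → a = [[4, 6, 16], [1, 6]]; b = [[4, 6, 16], [1, 6]]
`a.append([4, 3])` → a = [[4, 6, 16], [1, 6], [4, 3]]
`print(b)` → prints [[4, 6, 16], [1, 6]]

Answer: [[4, 6, 16], [1, 6]]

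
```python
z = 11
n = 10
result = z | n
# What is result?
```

Trace:
`z = 11` → z = 11
`n = 10` → n = 10
`result = z | n` → result = 11
So result = 11

Answer: 11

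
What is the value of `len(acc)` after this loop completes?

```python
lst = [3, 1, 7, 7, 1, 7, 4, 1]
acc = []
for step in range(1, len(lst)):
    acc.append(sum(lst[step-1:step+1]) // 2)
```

Number of 2-element averages
`acc` takes the values: [] → [2] → [2, 4] → [2, 4, 7] → [2, 4, 7, 4] → [2, 4, 7, 4, 4] → [2, 4, 7, 4, 4, 5] → [2, 4, 7, 4, 4, 5, 2]
So `len(acc)` = 7

Answer: 7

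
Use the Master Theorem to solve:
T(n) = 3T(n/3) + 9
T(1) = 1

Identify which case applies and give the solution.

a=3, b=3, f(n)=9. log_3(3) = 1. Since c=0 < 1, Case 1 applies: T(n) = Θ(n^log_b(a)) = O(n).

Answer: O(n) - Case 1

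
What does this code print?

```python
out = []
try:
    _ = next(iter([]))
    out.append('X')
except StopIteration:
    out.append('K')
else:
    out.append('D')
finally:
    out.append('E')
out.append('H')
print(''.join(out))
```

Execution trace: 'K' (except StopIteration) → 'E' (finally) → 'H' (after the try/except). Output: KEH

Answer: KEH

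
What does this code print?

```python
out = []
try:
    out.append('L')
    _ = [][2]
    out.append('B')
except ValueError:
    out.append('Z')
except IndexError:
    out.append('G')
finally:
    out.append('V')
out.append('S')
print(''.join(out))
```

Execution trace: 'L' (try body) → 'G' (except IndexError) → 'V' (finally) → 'S' (after the try/except). Output: LGVS

Answer: LGVS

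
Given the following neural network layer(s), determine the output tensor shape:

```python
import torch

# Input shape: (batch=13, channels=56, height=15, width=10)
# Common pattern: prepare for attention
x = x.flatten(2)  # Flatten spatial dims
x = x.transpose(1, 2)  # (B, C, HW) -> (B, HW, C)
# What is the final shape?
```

Input: (13, 56, 15, 10) -> after flatten(2): (13, 56, 150) -> Output: (13, 150, 56)

Answer: (13, 150, 56)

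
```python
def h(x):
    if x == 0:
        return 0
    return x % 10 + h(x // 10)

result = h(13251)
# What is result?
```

Sum of digits of 13251: 1 + 5 + 2 + 3 + 1 = 12

Answer: 12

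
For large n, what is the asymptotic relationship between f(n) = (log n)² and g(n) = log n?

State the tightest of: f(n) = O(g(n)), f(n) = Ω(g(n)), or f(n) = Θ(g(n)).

(log n)² vs log n: f(n) = Ω(g(n)) but not O(g(n)) — (log n)² grows strictly faster than log n.

Answer: f(n) = Ω(g(n)) but not O(g(n)) — (log n)² grows strictly faster than log n.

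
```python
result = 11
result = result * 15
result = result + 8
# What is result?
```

Trace:
`result = 11` → result = 11
`result = result * 15` → result = 165
`result = result + 8` → result = 173
So result = 173

Answer: 173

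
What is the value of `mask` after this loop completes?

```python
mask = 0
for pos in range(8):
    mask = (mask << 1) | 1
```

Build 8 consecutive 1-bits: 0b11111111
`mask` takes the values: 0 → 1 → 3 → 7 → 15 → 31 → 63 → 127 → 255

Answer: 255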